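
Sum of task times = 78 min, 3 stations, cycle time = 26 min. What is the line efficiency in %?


Formula: Efficiency = Sum of Task Times / (N_stations * CT) * 100
Total station capacity = 3 stations * 26 min = 78 min
Efficiency = 78 / 78 * 100 = 100.0%

100.0%


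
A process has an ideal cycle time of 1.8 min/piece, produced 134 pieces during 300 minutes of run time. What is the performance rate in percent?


Formula: Performance = (Ideal CT * Total Count) / Run Time * 100
Ideal output time = 1.8 * 134 = 241.2 min
Performance = 241.2 / 300 * 100 = 80.4%

80.4%


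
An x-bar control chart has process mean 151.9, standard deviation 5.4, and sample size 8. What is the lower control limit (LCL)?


LCL = 151.9 - 3 * 5.4 / sqrt(8)

146.17


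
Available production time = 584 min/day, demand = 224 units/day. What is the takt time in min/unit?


Formula: Takt Time = Available Production Time / Customer Demand
Takt = 584 min/day / 224 units/day
Takt = 2.61 min/unit

2.61 min/unit


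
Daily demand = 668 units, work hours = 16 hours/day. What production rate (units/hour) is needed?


Formula: Production Rate = Daily Demand / Available Hours
Rate = 668 units/day / 16 hours/day
Rate = 41.8 units/hour

41.8 units/hour


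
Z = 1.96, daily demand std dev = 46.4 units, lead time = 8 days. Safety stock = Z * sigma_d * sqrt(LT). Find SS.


Formula: SS = z * sigma_d * sqrt(LT)
sqrt(LT) = sqrt(8) = 2.8284
SS = 1.96 * 46.4 * 2.8284
SS = 257.2 units

257.2 units


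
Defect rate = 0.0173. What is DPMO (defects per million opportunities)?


DPMO = defect_rate * 1000000 = 0.0173 * 1000000

17300


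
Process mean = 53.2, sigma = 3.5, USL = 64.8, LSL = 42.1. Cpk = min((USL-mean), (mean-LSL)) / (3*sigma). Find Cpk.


Cpu = (64.8 - 53.2) / (3 * 3.5) = 1.1
Cpl = (53.2 - 42.1) / (3 * 3.5) = 1.06
Cpk = min(1.1, 1.06) = 1.06

1.06


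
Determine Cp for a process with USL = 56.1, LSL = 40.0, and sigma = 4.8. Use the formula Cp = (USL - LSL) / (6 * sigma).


Cp = (56.1 - 40.0) / (6 * 4.8)

0.56


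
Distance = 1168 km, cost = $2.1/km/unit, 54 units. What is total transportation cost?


TC = dist * cost * units = 1168 * 2.1 * 54 = $132451.20

$132451.20


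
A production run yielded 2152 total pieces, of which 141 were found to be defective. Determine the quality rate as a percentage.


Formula: Quality Rate = Good Pieces / Total Pieces * 100
Good pieces = 2152 - 141 = 2011
QR = 2011 / 2152 * 100 = 93.4%

93.4%


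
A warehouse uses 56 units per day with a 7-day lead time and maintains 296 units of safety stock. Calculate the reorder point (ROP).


Formula: ROP = (Daily Demand * Lead Time) + Safety Stock
Demand during lead time = 56 * 7 = 392 units
ROP = 392 + 296 = 688 units

688 units


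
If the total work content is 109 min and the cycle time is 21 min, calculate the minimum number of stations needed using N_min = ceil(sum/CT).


Formula: N_min = ceil(Sum of Task Times / Cycle Time)
N_min = ceil(109 min / 21 min) = ceil(5.1905)
N_min = 6 stations

6


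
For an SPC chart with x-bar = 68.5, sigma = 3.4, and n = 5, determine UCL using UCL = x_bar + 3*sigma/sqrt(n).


UCL = 68.5 + 3 * 3.4 / sqrt(5)

73.06


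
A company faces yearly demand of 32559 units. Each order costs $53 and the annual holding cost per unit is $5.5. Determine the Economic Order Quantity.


Formula: EOQ = sqrt(2 * D * S / H)
Numerator: 2 * 32559 * 53 = 3451254
2DS/H = 3451254 / 5.5 = 627500.7
EOQ = sqrt(627500.7) = 792.1 units

792.1 units


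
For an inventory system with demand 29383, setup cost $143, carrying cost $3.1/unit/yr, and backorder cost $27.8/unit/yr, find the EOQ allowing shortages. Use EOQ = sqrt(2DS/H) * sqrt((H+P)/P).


Formula: EOQ* = sqrt(2DS/H) * sqrt((H+P)/P)
Base EOQ = sqrt(2*29383*143/3.1) = 1646.46 units
Correction = sqrt((3.1+27.8)/27.8) = 1.05428
EOQ* = 1646.46 * 1.05428 = 1735.8 units

1735.8 units


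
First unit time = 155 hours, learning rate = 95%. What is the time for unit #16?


Formula: T_n = T_1 * (learning_rate)^(log2(n)) where learning_rate = rate/100
Doublings = log2(16) = 4
T_n = 155 * 0.95^4
T_n = 155 * 0.8145 = 126.2 hours

126.2 hours


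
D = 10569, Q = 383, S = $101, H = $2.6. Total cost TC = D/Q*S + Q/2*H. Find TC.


TC = 10569/383 * 101 + 383/2 * 2.6

$3285.03


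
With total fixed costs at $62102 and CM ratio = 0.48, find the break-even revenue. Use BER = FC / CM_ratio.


Formula: BER = Fixed Costs / Contribution Margin Ratio
BER = $62102 / 0.48
BER = $129379.17 (to the nearest cent)

$129379.17


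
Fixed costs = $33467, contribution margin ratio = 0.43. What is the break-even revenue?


Formula: BER = Fixed Costs / Contribution Margin Ratio
BER = $33467 / 0.43
BER = $77830.23 (to the nearest cent)

$77830.23


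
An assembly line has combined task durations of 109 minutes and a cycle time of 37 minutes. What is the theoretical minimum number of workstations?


Formula: N_min = ceil(Sum of Task Times / Cycle Time)
N_min = ceil(109 min / 37 min) = ceil(2.9459)
N_min = 3 stations

3


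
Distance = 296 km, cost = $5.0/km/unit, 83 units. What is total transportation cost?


TC = dist * cost * units = 296 * 5.0 * 83 = $122840.00

$122840.00


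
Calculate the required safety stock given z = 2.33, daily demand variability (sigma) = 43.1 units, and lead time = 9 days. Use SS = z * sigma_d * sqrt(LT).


Formula: SS = z * sigma_d * sqrt(LT)
sqrt(LT) = sqrt(9) = 3.0
SS = 2.33 * 43.1 * 3.0
SS = 301.3 units

301.3 units


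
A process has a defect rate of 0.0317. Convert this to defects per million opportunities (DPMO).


DPMO = defect_rate * 1000000 = 0.0317 * 1000000

31700


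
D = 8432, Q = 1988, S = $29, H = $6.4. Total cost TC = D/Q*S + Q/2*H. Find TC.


TC = 8432/1988 * 29 + 1988/2 * 6.4

$6484.60


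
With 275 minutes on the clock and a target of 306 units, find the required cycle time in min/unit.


Formula: CT = Available Time / Number of Units
CT = 275 min / 306 units
CT = 0.9 min/unit

0.9 min/unit


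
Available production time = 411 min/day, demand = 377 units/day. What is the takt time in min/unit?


Formula: Takt Time = Available Production Time / Customer Demand
Takt = 411 min/day / 377 units/day
Takt = 1.09 min/unit

1.09 min/unit


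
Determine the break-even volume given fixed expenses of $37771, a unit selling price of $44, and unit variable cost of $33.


Formula: BEQ = Fixed Costs / (Price - Variable Cost)
Contribution margin = $44 - $33 = $11/unit
BEQ = ceil($37771 / $11/unit) = ceil(3433.73) = 3434 units

3434 units


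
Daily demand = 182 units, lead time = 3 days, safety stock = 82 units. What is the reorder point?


Formula: ROP = (Daily Demand * Lead Time) + Safety Stock
Demand during lead time = 182 * 3 = 546 units
ROP = 546 + 82 = 628 units

628 units


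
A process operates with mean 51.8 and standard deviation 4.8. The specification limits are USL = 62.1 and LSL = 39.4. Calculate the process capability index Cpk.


Cpu = (62.1 - 51.8) / (3 * 4.8) = 0.72
Cpl = (51.8 - 39.4) / (3 * 4.8) = 0.86
Cpk = min(0.72, 0.86) = 0.72

0.72


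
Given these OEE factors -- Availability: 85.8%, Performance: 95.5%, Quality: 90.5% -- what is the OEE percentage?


Formula: OEE = Availability * Performance * Quality / 10000
A * P = 85.8% * 95.5% / 100 = 81.94%
OEE = 81.94% * 90.5% / 100 = 74.2%

74.2%


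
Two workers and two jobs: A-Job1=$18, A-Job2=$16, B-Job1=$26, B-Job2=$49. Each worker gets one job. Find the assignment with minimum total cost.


Option 1: A->1 + B->2 = $18 + $49 = $67
Option 2: A->2 + B->1 = $16 + $26 = $42
Min cost = min($67, $42) = $42

$42


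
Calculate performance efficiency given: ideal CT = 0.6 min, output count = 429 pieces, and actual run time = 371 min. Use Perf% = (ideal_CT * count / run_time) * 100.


Formula: Performance = (Ideal CT * Total Count) / Run Time * 100
Ideal output time = 0.6 * 429 = 257.4 min
Performance = 257.4 / 371 * 100 = 69.4%

69.4%


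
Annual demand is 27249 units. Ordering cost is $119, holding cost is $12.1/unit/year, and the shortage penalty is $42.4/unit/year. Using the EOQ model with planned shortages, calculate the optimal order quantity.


Formula: EOQ* = sqrt(2DS/H) * sqrt((H+P)/P)
Base EOQ = sqrt(2*27249*119/12.1) = 732.1 units
Correction = sqrt((12.1+42.4)/42.4) = 1.13374
EOQ* = 732.1 * 1.13374 = 830.0 units

830.0 units


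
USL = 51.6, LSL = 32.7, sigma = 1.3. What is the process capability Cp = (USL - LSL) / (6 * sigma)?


Cp = (51.6 - 32.7) / (6 * 1.3)

2.42


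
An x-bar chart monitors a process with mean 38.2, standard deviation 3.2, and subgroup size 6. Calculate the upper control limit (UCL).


UCL = 38.2 + 3 * 3.2 / sqrt(6)

42.12


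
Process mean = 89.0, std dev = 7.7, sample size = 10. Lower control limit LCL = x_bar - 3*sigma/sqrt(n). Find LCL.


LCL = 89.0 - 3 * 7.7 / sqrt(10)

81.7


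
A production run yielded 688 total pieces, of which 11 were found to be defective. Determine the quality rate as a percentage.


Formula: Quality Rate = Good Pieces / Total Pieces * 100
Good pieces = 688 - 11 = 677
QR = 677 / 688 * 100 = 98.4%

98.4%


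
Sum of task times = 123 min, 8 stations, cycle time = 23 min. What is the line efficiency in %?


Formula: Efficiency = Sum of Task Times / (N_stations * CT) * 100
Total station capacity = 8 stations * 23 min = 184 min
Efficiency = 123 / 184 * 100 = 66.8%

66.8%


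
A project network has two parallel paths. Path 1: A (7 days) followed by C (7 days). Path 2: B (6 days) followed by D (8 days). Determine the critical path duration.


Path 1 = 7 + 7 = 14 days
Path 2 = 6 + 8 = 14 days
Duration = max(14, 14) = 14 days

14 days


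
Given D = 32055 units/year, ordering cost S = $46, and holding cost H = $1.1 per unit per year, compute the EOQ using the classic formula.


Formula: EOQ = sqrt(2 * D * S / H)
Numerator: 2 * 32055 * 46 = 2949060
2DS/H = 2949060 / 1.1 = 2680963.6
EOQ = sqrt(2680963.6) = 1637.4 units

1637.4 units


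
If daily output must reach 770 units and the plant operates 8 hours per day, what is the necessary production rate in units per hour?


Formula: Production Rate = Daily Demand / Available Hours
Rate = 770 units/day / 8 hours/day
Rate = 96.3 units/hour

96.3 units/hour


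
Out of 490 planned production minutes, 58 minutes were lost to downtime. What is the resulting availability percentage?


Formula: Availability = (Planned Time - Downtime) / Planned Time * 100
Uptime = 490 - 58 = 432 min
Availability = 432 / 490 * 100 = 88.2%

88.2%


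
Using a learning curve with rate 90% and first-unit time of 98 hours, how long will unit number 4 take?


Formula: T_n = T_1 * (learning_rate)^(log2(n)) where learning_rate = rate/100
Doublings = log2(4) = 2
T_n = 98 * 0.9^2
T_n = 98 * 0.81 = 79.4 hours

79.4 hours


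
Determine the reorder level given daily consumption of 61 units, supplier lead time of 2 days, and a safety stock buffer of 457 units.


Formula: ROP = (Daily Demand * Lead Time) + Safety Stock
Demand during lead time = 61 * 2 = 122 units
ROP = 122 + 457 = 579 units

579 units


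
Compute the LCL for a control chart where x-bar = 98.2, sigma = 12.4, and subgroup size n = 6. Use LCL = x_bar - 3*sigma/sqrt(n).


LCL = 98.2 - 3 * 12.4 / sqrt(6)

83.01


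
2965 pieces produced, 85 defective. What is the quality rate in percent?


Formula: Quality Rate = Good Pieces / Total Pieces * 100
Good pieces = 2965 - 85 = 2880
QR = 2880 / 2965 * 100 = 97.1%

97.1%


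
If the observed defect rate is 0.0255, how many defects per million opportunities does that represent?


DPMO = defect_rate * 1000000 = 0.0255 * 1000000

25500


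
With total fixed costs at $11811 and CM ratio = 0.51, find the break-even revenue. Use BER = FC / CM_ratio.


Formula: BER = Fixed Costs / Contribution Margin Ratio
BER = $11811 / 0.51
BER = $23158.82 (to the nearest cent)

$23158.82


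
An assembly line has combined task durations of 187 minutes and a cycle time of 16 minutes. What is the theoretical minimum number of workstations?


Formula: N_min = ceil(Sum of Task Times / Cycle Time)
N_min = ceil(187 min / 16 min) = ceil(11.6875)
N_min = 12 stations

12


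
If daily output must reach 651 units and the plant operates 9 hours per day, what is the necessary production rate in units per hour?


Formula: Production Rate = Daily Demand / Available Hours
Rate = 651 units/day / 9 hours/day
Rate = 72.3 units/hour

72.3 units/hour


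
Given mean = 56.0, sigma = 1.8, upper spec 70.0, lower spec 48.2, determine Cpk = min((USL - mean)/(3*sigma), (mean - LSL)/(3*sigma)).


Cpu = (70.0 - 56.0) / (3 * 1.8) = 2.59
Cpl = (56.0 - 48.2) / (3 * 1.8) = 1.44
Cpk = min(2.59, 1.44) = 1.44

1.44


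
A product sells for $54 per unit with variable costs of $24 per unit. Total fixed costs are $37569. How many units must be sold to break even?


Formula: BEQ = Fixed Costs / (Price - Variable Cost)
Contribution margin = $54 - $24 = $30/unit
BEQ = ceil($37569 / $30/unit) = ceil(1252.3) = 1253 units

1253 units


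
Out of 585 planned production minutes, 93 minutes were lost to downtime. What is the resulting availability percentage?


Formula: Availability = (Planned Time - Downtime) / Planned Time * 100
Uptime = 585 - 93 = 492 min
Availability = 492 / 585 * 100 = 84.1%

84.1%


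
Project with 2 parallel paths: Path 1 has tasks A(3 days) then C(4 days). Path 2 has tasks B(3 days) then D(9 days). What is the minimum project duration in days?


Path 1 = 3 + 4 = 7 days
Path 2 = 3 + 9 = 12 days
Duration = max(7, 12) = 12 days

12 days


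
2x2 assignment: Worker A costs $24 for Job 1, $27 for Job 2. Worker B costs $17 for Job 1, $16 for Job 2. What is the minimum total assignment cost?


Option 1: A->1 + B->2 = $24 + $16 = $40
Option 2: A->2 + B->1 = $27 + $17 = $44
Min cost = min($40, $44) = $40

$40


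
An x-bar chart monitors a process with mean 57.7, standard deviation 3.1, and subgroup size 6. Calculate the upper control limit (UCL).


UCL = 57.7 + 3 * 3.1 / sqrt(6)

61.5


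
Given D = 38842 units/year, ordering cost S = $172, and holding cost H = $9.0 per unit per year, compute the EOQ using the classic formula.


Formula: EOQ = sqrt(2 * D * S / H)
Numerator: 2 * 38842 * 172 = 13361648
2DS/H = 13361648 / 9.0 = 1484627.6
EOQ = sqrt(1484627.6) = 1218.5 units

1218.5 units


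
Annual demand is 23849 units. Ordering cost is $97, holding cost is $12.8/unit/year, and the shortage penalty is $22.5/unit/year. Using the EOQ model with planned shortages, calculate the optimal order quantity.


Formula: EOQ* = sqrt(2DS/H) * sqrt((H+P)/P)
Base EOQ = sqrt(2*23849*97/12.8) = 601.22 units
Correction = sqrt((12.8+22.5)/22.5) = 1.25255
EOQ* = 601.22 * 1.25255 = 753.1 units

753.1 units


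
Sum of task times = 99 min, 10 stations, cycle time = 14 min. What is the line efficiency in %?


Formula: Efficiency = Sum of Task Times / (N_stations * CT) * 100
Total station capacity = 10 stations * 14 min = 140 min
Efficiency = 99 / 140 * 100 = 70.7%

70.7%


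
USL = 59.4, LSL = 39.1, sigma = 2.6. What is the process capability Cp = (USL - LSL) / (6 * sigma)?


Cp = (59.4 - 39.1) / (6 * 2.6)

1.3


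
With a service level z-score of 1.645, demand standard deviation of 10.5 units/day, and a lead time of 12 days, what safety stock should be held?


Formula: SS = z * sigma_d * sqrt(LT)
sqrt(LT) = sqrt(12) = 3.4641
SS = 1.645 * 10.5 * 3.4641
SS = 59.8 units

59.8 units


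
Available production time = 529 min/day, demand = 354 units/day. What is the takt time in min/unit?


Formula: Takt Time = Available Production Time / Customer Demand
Takt = 529 min/day / 354 units/day
Takt = 1.49 min/unit

1.49 min/unit


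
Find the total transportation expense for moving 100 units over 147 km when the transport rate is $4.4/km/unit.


TC = dist * cost * units = 147 * 4.4 * 100 = $64680.00

$64680.00


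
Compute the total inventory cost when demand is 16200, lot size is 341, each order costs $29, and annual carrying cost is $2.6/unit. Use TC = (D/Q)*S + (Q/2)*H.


TC = 16200/341 * 29 + 341/2 * 2.6

$1821.01


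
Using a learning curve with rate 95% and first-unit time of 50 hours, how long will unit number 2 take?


Formula: T_n = T_1 * (learning_rate)^(log2(n)) where learning_rate = rate/100
Doublings = log2(2) = 1
T_n = 50 * 0.95^1
T_n = 50 * 0.95 = 47.5 hours

47.5 hours


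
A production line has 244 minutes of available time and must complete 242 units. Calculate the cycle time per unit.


Formula: CT = Available Time / Number of Units
CT = 244 min / 242 units
CT = 1.01 min/unit

1.01 min/unit


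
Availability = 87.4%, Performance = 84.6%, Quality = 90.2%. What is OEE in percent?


Formula: OEE = Availability * Performance * Quality / 10000
A * P = 87.4% * 84.6% / 100 = 73.94%
OEE = 73.94% * 90.2% / 100 = 66.7%

66.7%


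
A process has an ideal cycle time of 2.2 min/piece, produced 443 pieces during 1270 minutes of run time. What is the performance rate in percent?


Formula: Performance = (Ideal CT * Total Count) / Run Time * 100
Ideal output time = 2.2 * 443 = 974.6 min
Performance = 974.6 / 1270 * 100 = 76.7%

76.7%


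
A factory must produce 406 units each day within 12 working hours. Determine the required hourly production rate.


Formula: Production Rate = Daily Demand / Available Hours
Rate = 406 units/day / 12 hours/day
Rate = 33.8 units/hour

33.8 units/hour


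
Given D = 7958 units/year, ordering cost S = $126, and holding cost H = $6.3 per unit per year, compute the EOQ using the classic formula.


Formula: EOQ = sqrt(2 * D * S / H)
Numerator: 2 * 7958 * 126 = 2005416
2DS/H = 2005416 / 6.3 = 318320.0
EOQ = sqrt(318320.0) = 564.2 units

564.2 units


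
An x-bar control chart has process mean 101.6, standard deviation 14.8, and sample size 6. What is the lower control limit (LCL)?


LCL = 101.6 - 3 * 14.8 / sqrt(6)

83.47


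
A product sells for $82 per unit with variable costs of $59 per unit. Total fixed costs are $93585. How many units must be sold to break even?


Formula: BEQ = Fixed Costs / (Price - Variable Cost)
Contribution margin = $82 - $59 = $23/unit
BEQ = ceil($93585 / $23/unit) = ceil(4068.91) = 4069 units

4069 units


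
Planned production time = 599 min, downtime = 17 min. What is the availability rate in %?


Formula: Availability = (Planned Time - Downtime) / Planned Time * 100
Uptime = 599 - 17 = 582 min
Availability = 582 / 599 * 100 = 97.2%

97.2%


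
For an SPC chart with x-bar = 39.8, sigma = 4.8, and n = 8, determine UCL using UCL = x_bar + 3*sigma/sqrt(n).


UCL = 39.8 + 3 * 4.8 / sqrt(8)

44.89


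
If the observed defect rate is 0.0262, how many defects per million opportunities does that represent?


DPMO = defect_rate * 1000000 = 0.0262 * 1000000

26200


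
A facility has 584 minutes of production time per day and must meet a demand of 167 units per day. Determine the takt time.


Formula: Takt Time = Available Production Time / Customer Demand
Takt = 584 min/day / 167 units/day
Takt = 3.5 min/unit

3.5 min/unit


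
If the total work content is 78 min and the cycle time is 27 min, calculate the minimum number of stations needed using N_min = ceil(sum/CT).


Formula: N_min = ceil(Sum of Task Times / Cycle Time)
N_min = ceil(78 min / 27 min) = ceil(2.8889)
N_min = 3 stations

3


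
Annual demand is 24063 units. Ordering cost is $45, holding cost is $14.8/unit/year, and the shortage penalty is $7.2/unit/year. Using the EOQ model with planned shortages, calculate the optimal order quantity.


Formula: EOQ* = sqrt(2DS/H) * sqrt((H+P)/P)
Base EOQ = sqrt(2*24063*45/14.8) = 382.53 units
Correction = sqrt((14.8+7.2)/7.2) = 1.74801
EOQ* = 382.53 * 1.74801 = 668.7 units

668.7 units


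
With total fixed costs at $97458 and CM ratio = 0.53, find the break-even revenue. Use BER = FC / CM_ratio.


Formula: BER = Fixed Costs / Contribution Margin Ratio
BER = $97458 / 0.53
BER = $183883.02 (to the nearest cent)

$183883.02


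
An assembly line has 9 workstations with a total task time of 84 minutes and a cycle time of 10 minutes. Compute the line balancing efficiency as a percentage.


Formula: Efficiency = Sum of Task Times / (N_stations * CT) * 100
Total station capacity = 9 stations * 10 min = 90 min
Efficiency = 84 / 90 * 100 = 93.3%

93.3%


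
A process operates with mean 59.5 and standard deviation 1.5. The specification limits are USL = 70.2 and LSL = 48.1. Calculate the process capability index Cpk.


Cpu = (70.2 - 59.5) / (3 * 1.5) = 2.38
Cpl = (59.5 - 48.1) / (3 * 1.5) = 2.53
Cpk = min(2.38, 2.53) = 2.38

2.38


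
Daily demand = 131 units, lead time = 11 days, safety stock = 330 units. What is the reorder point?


Formula: ROP = (Daily Demand * Lead Time) + Safety Stock
Demand during lead time = 131 * 11 = 1441 units
ROP = 1441 + 330 = 1771 units

1771 units


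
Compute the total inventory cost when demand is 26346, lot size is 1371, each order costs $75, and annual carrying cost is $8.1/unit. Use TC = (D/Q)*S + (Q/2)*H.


TC = 26346/1371 * 75 + 1371/2 * 8.1

$6993.80


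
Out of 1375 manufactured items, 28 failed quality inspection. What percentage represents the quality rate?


Formula: Quality Rate = Good Pieces / Total Pieces * 100
Good pieces = 1375 - 28 = 1347
QR = 1347 / 1375 * 100 = 98.0%

98.0%


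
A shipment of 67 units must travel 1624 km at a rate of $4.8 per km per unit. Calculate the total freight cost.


TC = dist * cost * units = 1624 * 4.8 * 67 = $522278.40

$522278.40


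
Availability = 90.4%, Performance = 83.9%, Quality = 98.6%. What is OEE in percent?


Formula: OEE = Availability * Performance * Quality / 10000
A * P = 90.4% * 83.9% / 100 = 75.85%
OEE = 75.85% * 98.6% / 100 = 74.8%

74.8%


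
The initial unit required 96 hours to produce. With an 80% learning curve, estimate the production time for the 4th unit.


Formula: T_n = T_1 * (learning_rate)^(log2(n)) where learning_rate = rate/100
Doublings = log2(4) = 2
T_n = 96 * 0.8^2
T_n = 96 * 0.64 = 61.4 hours

61.4 hours


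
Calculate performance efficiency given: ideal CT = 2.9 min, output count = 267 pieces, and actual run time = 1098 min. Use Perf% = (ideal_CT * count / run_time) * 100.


Formula: Performance = (Ideal CT * Total Count) / Run Time * 100
Ideal output time = 2.9 * 267 = 774.3 min
Performance = 774.3 / 1098 * 100 = 70.5%

70.5%


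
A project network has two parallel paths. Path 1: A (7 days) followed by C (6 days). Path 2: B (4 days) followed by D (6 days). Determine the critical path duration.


Path 1 = 7 + 6 = 13 days
Path 2 = 4 + 6 = 10 days
Duration = max(13, 10) = 13 days

13 days


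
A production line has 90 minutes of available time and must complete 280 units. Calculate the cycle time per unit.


Formula: CT = Available Time / Number of Units
CT = 90 min / 280 units
CT = 0.32 min/unit

0.32 min/unit


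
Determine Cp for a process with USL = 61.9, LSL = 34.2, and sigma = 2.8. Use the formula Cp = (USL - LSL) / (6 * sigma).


Cp = (61.9 - 34.2) / (6 * 2.8)

1.65


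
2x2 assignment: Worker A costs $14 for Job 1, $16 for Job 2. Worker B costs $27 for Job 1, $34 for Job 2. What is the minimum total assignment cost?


Option 1: A->1 + B->2 = $14 + $34 = $48
Option 2: A->2 + B->1 = $16 + $27 = $43
Min cost = min($48, $43) = $43

$43


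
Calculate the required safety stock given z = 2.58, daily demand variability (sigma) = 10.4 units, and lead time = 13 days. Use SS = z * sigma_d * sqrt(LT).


Formula: SS = z * sigma_d * sqrt(LT)
sqrt(LT) = sqrt(13) = 3.6056
SS = 2.58 * 10.4 * 3.6056
SS = 96.7 units

96.7 units


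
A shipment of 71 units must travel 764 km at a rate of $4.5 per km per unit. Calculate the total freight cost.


TC = dist * cost * units = 764 * 4.5 * 71 = $244098.00

$244098.00


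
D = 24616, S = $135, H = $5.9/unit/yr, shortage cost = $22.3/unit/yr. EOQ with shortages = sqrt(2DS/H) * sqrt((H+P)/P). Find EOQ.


Formula: EOQ* = sqrt(2DS/H) * sqrt((H+P)/P)
Base EOQ = sqrt(2*24616*135/5.9) = 1061.36 units
Correction = sqrt((5.9+22.3)/22.3) = 1.12453
EOQ* = 1061.36 * 1.12453 = 1193.5 units

1193.5 units


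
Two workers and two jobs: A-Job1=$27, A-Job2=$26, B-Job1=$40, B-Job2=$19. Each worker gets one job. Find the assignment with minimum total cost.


Option 1: A->1 + B->2 = $27 + $19 = $46
Option 2: A->2 + B->1 = $26 + $40 = $66
Min cost = min($46, $66) = $46

$46


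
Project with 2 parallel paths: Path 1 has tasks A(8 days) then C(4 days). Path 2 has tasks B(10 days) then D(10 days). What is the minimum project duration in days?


Path 1 = 8 + 4 = 12 days
Path 2 = 10 + 10 = 20 days
Duration = max(12, 20) = 20 days

20 days


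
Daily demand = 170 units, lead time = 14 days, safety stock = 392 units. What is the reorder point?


Formula: ROP = (Daily Demand * Lead Time) + Safety Stock
Demand during lead time = 170 * 14 = 2380 units
ROP = 2380 + 392 = 2772 units

2772 units


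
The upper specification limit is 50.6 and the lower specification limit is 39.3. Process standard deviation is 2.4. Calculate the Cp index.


Cp = (50.6 - 39.3) / (6 * 2.4)

0.78


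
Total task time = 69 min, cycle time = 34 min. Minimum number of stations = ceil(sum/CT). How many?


Formula: N_min = ceil(Sum of Task Times / Cycle Time)
N_min = ceil(69 min / 34 min) = ceil(2.0294)
N_min = 3 stations

3


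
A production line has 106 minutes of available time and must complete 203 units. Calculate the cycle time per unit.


Formula: CT = Available Time / Number of Units
CT = 106 min / 203 units
CT = 0.52 min/unit

0.52 min/unit


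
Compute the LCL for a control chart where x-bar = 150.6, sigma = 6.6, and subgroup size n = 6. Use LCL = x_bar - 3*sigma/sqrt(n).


LCL = 150.6 - 3 * 6.6 / sqrt(6)

142.52


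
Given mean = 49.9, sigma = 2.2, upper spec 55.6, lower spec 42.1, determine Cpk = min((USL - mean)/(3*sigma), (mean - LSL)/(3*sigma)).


Cpu = (55.6 - 49.9) / (3 * 2.2) = 0.86
Cpl = (49.9 - 42.1) / (3 * 2.2) = 1.18
Cpk = min(0.86, 1.18) = 0.86

0.86


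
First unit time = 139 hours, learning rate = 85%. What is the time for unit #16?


Formula: T_n = T_1 * (learning_rate)^(log2(n)) where learning_rate = rate/100
Doublings = log2(16) = 4
T_n = 139 * 0.85^4
T_n = 139 * 0.522 = 72.6 hours

72.6 hours


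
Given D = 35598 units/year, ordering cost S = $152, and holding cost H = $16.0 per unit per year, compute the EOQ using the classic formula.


Formula: EOQ = sqrt(2 * D * S / H)
Numerator: 2 * 35598 * 152 = 10821792
2DS/H = 10821792 / 16.0 = 676362.0
EOQ = sqrt(676362.0) = 822.4 units

822.4 units


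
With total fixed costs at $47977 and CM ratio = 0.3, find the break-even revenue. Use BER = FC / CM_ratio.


Formula: BER = Fixed Costs / Contribution Margin Ratio
BER = $47977 / 0.3
BER = $159923.33 (to the nearest cent)

$159923.33


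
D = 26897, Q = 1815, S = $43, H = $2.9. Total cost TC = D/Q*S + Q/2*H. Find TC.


TC = 26897/1815 * 43 + 1815/2 * 2.9

$3268.98


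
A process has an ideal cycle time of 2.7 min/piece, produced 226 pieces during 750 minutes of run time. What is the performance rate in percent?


Formula: Performance = (Ideal CT * Total Count) / Run Time * 100
Ideal output time = 2.7 * 226 = 610.2 min
Performance = 610.2 / 750 * 100 = 81.4%

81.4%


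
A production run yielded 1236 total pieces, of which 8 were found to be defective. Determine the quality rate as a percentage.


Formula: Quality Rate = Good Pieces / Total Pieces * 100
Good pieces = 1236 - 8 = 1228
QR = 1228 / 1236 * 100 = 99.4%

99.4%


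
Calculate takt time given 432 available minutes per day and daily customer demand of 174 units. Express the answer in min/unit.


Formula: Takt Time = Available Production Time / Customer Demand
Takt = 432 min/day / 174 units/day
Takt = 2.48 min/unit

2.48 min/unit


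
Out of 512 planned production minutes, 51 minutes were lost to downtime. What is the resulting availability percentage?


Formula: Availability = (Planned Time - Downtime) / Planned Time * 100
Uptime = 512 - 51 = 461 min
Availability = 461 / 512 * 100 = 90.0%

90.0%


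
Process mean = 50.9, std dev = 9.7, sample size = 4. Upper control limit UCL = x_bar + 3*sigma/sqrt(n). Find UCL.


UCL = 50.9 + 3 * 9.7 / sqrt(4)

65.45


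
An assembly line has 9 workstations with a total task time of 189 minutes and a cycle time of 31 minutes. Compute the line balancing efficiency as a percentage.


Formula: Efficiency = Sum of Task Times / (N_stations * CT) * 100
Total station capacity = 9 stations * 31 min = 279 min
Efficiency = 189 / 279 * 100 = 67.7%

67.7%


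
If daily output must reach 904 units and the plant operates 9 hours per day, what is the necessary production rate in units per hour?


Formula: Production Rate = Daily Demand / Available Hours
Rate = 904 units/day / 9 hours/day
Rate = 100.4 units/hour

100.4 units/hour


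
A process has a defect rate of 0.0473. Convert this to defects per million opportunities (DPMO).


DPMO = defect_rate * 1000000 = 0.0473 * 1000000

47300


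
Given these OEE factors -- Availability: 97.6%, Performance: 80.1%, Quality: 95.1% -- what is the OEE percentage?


Formula: OEE = Availability * Performance * Quality / 10000
A * P = 97.6% * 80.1% / 100 = 78.18%
OEE = 78.18% * 95.1% / 100 = 74.3%

74.3%


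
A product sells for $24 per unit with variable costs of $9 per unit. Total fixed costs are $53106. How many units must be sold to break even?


Formula: BEQ = Fixed Costs / (Price - Variable Cost)
Contribution margin = $24 - $9 = $15/unit
BEQ = ceil($53106 / $15/unit) = ceil(3540.4) = 3541 units

3541 units


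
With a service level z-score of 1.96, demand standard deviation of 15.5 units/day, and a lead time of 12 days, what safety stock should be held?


Formula: SS = z * sigma_d * sqrt(LT)
sqrt(LT) = sqrt(12) = 3.4641
SS = 1.96 * 15.5 * 3.4641
SS = 105.2 units

105.2 units


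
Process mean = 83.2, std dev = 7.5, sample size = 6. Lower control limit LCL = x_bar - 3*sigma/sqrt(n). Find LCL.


LCL = 83.2 - 3 * 7.5 / sqrt(6)

74.01


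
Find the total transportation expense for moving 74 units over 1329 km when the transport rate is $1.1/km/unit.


TC = dist * cost * units = 1329 * 1.1 * 74 = $108180.60

$108180.60


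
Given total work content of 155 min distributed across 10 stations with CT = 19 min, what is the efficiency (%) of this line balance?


Formula: Efficiency = Sum of Task Times / (N_stations * CT) * 100
Total station capacity = 10 stations * 19 min = 190 min
Efficiency = 155 / 190 * 100 = 81.6%

81.6%


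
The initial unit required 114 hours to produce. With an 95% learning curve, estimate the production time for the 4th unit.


Formula: T_n = T_1 * (learning_rate)^(log2(n)) where learning_rate = rate/100
Doublings = log2(4) = 2
T_n = 114 * 0.95^2
T_n = 114 * 0.9025 = 102.9 hours

102.9 hours


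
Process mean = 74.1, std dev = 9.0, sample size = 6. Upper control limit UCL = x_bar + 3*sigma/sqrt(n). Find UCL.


UCL = 74.1 + 3 * 9.0 / sqrt(6)

85.12


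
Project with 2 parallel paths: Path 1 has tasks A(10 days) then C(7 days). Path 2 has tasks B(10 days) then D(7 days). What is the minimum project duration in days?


Path 1 = 10 + 7 = 17 days
Path 2 = 10 + 7 = 17 days
Duration = max(17, 17) = 17 days

17 days


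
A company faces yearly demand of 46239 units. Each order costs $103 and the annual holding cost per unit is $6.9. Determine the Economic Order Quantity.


Formula: EOQ = sqrt(2 * D * S / H)
Numerator: 2 * 46239 * 103 = 9525234
2DS/H = 9525234 / 6.9 = 1380468.7
EOQ = sqrt(1380468.7) = 1174.9 units

1174.9 units


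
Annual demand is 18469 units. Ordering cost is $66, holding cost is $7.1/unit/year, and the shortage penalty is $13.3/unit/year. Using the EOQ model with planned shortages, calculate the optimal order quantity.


Formula: EOQ* = sqrt(2DS/H) * sqrt((H+P)/P)
Base EOQ = sqrt(2*18469*66/7.1) = 585.98 units
Correction = sqrt((7.1+13.3)/13.3) = 1.23848
EOQ* = 585.98 * 1.23848 = 725.7 units

725.7 units


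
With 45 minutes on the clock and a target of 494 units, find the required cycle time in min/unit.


Formula: CT = Available Time / Number of Units
CT = 45 min / 494 units
CT = 0.09 min/unit

0.09 min/unit


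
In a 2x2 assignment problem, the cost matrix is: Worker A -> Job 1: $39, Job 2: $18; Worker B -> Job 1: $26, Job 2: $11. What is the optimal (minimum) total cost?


Option 1: A->1 + B->2 = $39 + $11 = $50
Option 2: A->2 + B->1 = $18 + $26 = $44
Min cost = min($50, $44) = $44

$44


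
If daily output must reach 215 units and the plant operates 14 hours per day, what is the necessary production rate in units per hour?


Formula: Production Rate = Daily Demand / Available Hours
Rate = 215 units/day / 14 hours/day
Rate = 15.4 units/hour

15.4 units/hour


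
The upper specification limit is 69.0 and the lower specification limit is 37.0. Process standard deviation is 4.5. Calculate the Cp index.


Cp = (69.0 - 37.0) / (6 * 4.5)

1.19


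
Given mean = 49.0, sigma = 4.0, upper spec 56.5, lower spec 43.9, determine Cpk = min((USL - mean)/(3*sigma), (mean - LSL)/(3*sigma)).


Cpu = (56.5 - 49.0) / (3 * 4.0) = 0.63
Cpl = (49.0 - 43.9) / (3 * 4.0) = 0.43
Cpk = min(0.63, 0.43) = 0.43

0.43


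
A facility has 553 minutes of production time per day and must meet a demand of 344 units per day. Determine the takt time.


Formula: Takt Time = Available Production Time / Customer Demand
Takt = 553 min/day / 344 units/day
Takt = 1.61 min/unit

1.61 min/unit


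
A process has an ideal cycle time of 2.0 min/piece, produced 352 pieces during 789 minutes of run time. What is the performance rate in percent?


Formula: Performance = (Ideal CT * Total Count) / Run Time * 100
Ideal output time = 2.0 * 352 = 704.0 min
Performance = 704.0 / 789 * 100 = 89.2%

89.2%


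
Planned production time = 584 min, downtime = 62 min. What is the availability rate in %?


Formula: Availability = (Planned Time - Downtime) / Planned Time * 100
Uptime = 584 - 62 = 522 min
Availability = 522 / 584 * 100 = 89.4%

89.4%


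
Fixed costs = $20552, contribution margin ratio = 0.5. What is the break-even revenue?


Formula: BER = Fixed Costs / Contribution Margin Ratio
BER = $20552 / 0.5
BER = $41104.00 (to the nearest cent)

$41104.00


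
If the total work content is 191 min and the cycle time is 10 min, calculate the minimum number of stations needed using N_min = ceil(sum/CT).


Formula: N_min = ceil(Sum of Task Times / Cycle Time)
N_min = ceil(191 min / 10 min) = ceil(19.1)
N_min = 20 stations

20


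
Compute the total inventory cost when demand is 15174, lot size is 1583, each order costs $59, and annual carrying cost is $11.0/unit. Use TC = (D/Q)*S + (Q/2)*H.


TC = 15174/1583 * 59 + 1583/2 * 11.0

$9272.05


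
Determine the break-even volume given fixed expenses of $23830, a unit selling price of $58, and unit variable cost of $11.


Formula: BEQ = Fixed Costs / (Price - Variable Cost)
Contribution margin = $58 - $11 = $47/unit
BEQ = ceil($23830 / $47/unit) = ceil(507.02) = 508 units

508 units


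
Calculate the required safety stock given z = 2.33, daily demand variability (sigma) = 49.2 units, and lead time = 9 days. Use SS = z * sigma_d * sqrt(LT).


Formula: SS = z * sigma_d * sqrt(LT)
sqrt(LT) = sqrt(9) = 3.0
SS = 2.33 * 49.2 * 3.0
SS = 343.9 units

343.9 units


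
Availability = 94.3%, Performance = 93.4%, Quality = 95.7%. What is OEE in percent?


Formula: OEE = Availability * Performance * Quality / 10000
A * P = 94.3% * 93.4% / 100 = 88.08%
OEE = 88.08% * 95.7% / 100 = 84.3%

84.3%


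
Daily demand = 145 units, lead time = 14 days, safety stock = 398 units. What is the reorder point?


Formula: ROP = (Daily Demand * Lead Time) + Safety Stock
Demand during lead time = 145 * 14 = 2030 units
ROP = 2030 + 398 = 2428 units

2428 units


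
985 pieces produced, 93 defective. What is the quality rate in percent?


Formula: Quality Rate = Good Pieces / Total Pieces * 100
Good pieces = 985 - 93 = 892
QR = 892 / 985 * 100 = 90.6%

90.6%


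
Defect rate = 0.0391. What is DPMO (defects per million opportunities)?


DPMO = defect_rate * 1000000 = 0.0391 * 1000000

39100


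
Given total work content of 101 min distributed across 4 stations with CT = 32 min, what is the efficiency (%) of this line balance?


Formula: Efficiency = Sum of Task Times / (N_stations * CT) * 100
Total station capacity = 4 stations * 32 min = 128 min
Efficiency = 101 / 128 * 100 = 78.9%

78.9%


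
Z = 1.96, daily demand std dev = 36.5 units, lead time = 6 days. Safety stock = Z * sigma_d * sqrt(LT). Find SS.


Formula: SS = z * sigma_d * sqrt(LT)
sqrt(LT) = sqrt(6) = 2.4495
SS = 1.96 * 36.5 * 2.4495
SS = 175.2 units

175.2 units


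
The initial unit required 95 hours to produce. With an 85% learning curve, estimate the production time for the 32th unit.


Formula: T_n = T_1 * (learning_rate)^(log2(n)) where learning_rate = rate/100
Doublings = log2(32) = 5
T_n = 95 * 0.85^5
T_n = 95 * 0.4437 = 42.2 hours

42.2 hours


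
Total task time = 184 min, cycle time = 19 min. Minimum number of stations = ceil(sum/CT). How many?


Formula: N_min = ceil(Sum of Task Times / Cycle Time)
N_min = ceil(184 min / 19 min) = ceil(9.6842)
N_min = 10 stations

10


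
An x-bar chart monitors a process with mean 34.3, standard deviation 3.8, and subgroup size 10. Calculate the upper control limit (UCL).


UCL = 34.3 + 3 * 3.8 / sqrt(10)

37.9


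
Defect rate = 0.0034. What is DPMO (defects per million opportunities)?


DPMO = defect_rate * 1000000 = 0.0034 * 1000000

3400


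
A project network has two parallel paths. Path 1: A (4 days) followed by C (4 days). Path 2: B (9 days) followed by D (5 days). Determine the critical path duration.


Path 1 = 4 + 4 = 8 days
Path 2 = 9 + 5 = 14 days
Duration = max(8, 14) = 14 days

14 days


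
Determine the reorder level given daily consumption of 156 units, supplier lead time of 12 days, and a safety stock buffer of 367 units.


Formula: ROP = (Daily Demand * Lead Time) + Safety Stock
Demand during lead time = 156 * 12 = 1872 units
ROP = 1872 + 367 = 2239 units

2239 units


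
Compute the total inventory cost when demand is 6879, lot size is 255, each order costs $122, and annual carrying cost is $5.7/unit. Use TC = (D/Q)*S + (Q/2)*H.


TC = 6879/255 * 122 + 255/2 * 5.7

$4017.88


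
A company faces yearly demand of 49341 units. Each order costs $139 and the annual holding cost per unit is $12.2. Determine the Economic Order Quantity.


Formula: EOQ = sqrt(2 * D * S / H)
Numerator: 2 * 49341 * 139 = 13716798
2DS/H = 13716798 / 12.2 = 1124327.7
EOQ = sqrt(1124327.7) = 1060.3 units

1060.3 units


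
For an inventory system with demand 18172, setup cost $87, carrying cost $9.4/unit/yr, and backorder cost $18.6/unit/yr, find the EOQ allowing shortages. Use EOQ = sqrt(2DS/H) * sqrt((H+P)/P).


Formula: EOQ* = sqrt(2DS/H) * sqrt((H+P)/P)
Base EOQ = sqrt(2*18172*87/9.4) = 579.98 units
Correction = sqrt((9.4+18.6)/18.6) = 1.22694
EOQ* = 579.98 * 1.22694 = 711.6 units

711.6 units


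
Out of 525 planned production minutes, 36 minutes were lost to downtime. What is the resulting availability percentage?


Formula: Availability = (Planned Time - Downtime) / Planned Time * 100
Uptime = 525 - 36 = 489 min
Availability = 489 / 525 * 100 = 93.1%

93.1%


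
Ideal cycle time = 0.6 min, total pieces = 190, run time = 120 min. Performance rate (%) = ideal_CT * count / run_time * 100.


Formula: Performance = (Ideal CT * Total Count) / Run Time * 100
Ideal output time = 0.6 * 190 = 114.0 min
Performance = 114.0 / 120 * 100 = 95.0%

95.0%
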